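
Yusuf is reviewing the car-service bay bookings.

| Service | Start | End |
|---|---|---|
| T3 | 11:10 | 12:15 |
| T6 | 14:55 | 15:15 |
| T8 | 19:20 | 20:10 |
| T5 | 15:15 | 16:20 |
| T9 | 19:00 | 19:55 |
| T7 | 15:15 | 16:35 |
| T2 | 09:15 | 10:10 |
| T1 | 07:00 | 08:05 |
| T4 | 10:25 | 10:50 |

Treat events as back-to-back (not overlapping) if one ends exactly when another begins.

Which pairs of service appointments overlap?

T5 & T7, T8 & T9

Sorted by start: T1, T2, T4, T3, T6, T5, T7, T9, T8.
T2 starts after T1 ends; T1 is clear from here.
T4 starts after T2 ends; T2 is clear from here.
T3 starts after T4 ends; T4 is clear from here.
T6 starts after T3 ends; T3 is clear from here.
T5 starts exactly when T6 ends (back-to-back, no overlap); T6 is clear from here.
T7 starts before T5 ends → T5 and T7 overlap.
T9 starts after T5 ends; T5 is clear from here.
T9 starts after T7 ends; T7 is clear from here.
T8 starts before T9 ends → T9 and T8 overlap.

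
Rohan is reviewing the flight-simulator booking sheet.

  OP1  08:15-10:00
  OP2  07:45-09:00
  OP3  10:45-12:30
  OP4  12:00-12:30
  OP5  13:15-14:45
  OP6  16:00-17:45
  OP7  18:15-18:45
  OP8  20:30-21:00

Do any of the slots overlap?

Yes

Sorted by start: OP2, OP1, OP3, OP4, OP5, OP6, OP7, OP8.
OP1 starts before OP2 ends → OP2 and OP1 overlap.
That's a conflict, so the schedule is not conflict-free.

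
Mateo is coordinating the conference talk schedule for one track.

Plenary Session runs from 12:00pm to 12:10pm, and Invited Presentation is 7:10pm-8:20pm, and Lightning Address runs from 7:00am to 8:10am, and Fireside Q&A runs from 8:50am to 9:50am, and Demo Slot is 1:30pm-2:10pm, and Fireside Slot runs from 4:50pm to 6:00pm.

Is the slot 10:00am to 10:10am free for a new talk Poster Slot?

Yes — the slot is free

Lightning Address: ends 8:10am at or before Poster Slot starts 10:00am → clear.
Fireside Q&A: ends 9:50am at or before Poster Slot starts 10:00am → clear.
Plenary Session: starts 12:00pm at or after Poster Slot ends 10:10am → clear.
Demo Slot: starts 1:30pm at or after Poster Slot ends 10:10am → clear.
Fireside Slot: starts 4:50pm at or after Poster Slot ends 10:10am → clear.
Invited Presentation: starts 7:10pm at or after Poster Slot ends 10:10am → clear.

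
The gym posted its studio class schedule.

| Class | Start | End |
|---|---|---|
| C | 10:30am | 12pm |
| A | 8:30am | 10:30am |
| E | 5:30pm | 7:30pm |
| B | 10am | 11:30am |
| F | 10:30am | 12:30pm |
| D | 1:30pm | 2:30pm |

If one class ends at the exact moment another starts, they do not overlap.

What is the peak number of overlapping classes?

3

Walk through starts and ends in time order (an end at T is processed before a start at T):
8:30am start A → 1
10am start B → 2
10:30am end A → 1
10:30am start C → 2
10:30am start F → 3
11:30am end B → 2
12pm end C → 1
12:30pm end F → 0
1:30pm start D → 1
2:30pm end D → 0
5:30pm start E → 1
7:30pm end E → 0
Peak is 3, at 10:30am (B, C, F).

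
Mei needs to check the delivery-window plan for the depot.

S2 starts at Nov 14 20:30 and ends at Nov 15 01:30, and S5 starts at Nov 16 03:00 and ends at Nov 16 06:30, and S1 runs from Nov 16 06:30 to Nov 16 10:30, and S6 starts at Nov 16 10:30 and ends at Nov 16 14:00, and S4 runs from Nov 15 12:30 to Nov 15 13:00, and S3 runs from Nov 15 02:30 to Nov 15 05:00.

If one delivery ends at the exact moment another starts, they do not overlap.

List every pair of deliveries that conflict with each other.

no conflicts

Sorted by start: S2, S3, S4, S5, S1, S6.
S3 starts after S2 ends; S2 is clear from here.
S4 starts after S3 ends; S3 is clear from here.
S5 starts after S4 ends; S4 is clear from here.
S1 starts exactly when S5 ends (back-to-back, no overlap); S5 is clear from here.
S6 starts exactly when S1 ends (back-to-back, no overlap).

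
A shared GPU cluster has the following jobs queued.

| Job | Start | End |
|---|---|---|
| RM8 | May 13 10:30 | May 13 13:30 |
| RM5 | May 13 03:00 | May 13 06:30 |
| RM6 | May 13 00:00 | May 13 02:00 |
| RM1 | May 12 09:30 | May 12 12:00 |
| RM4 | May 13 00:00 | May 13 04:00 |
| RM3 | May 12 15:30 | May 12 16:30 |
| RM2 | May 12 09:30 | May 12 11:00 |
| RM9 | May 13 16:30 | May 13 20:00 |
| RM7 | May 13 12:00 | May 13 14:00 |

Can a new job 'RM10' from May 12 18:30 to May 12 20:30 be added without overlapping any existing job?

RM1: ends May 12 12:00 at or before RM10 starts May 12 18:30 → clear.
RM2: ends May 12 11:00 at or before RM10 starts May 12 18:30 → clear.
RM3: ends May 12 16:30 at or before RM10 starts May 12 18:30 → clear.
RM4: starts May 13 00:00 at or after RM10 ends May 12 20:30 → clear.
RM6: starts May 13 00:00 at or after RM10 ends May 12 20:30 → clear.
RM5: starts May 13 03:00 at or after RM10 ends May 12 20:30 → clear.
RM8: starts May 13 10:30 at or after RM10 ends May 12 20:30 → clear.
RM7: starts May 13 12:00 at or after RM10 ends May 12 20:30 → clear.
RM9: starts May 13 16:30 at or after RM10 ends May 12 20:30 → clear.

Yes — the slot is free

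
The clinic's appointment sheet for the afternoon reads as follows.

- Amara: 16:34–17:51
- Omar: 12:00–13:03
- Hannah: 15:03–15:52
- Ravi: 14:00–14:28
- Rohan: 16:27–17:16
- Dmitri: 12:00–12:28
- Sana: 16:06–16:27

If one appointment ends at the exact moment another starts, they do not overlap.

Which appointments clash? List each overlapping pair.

Amara & Rohan, Dmitri & Omar

Sorted by start: Omar, Dmitri, Ravi, Hannah, Sana, Rohan, Amara.
Dmitri starts before Omar ends → Omar and Dmitri overlap.
Ravi starts after Omar ends; Omar is clear from here.
Ravi starts after Dmitri ends; Dmitri is clear from here.
Hannah starts after Ravi ends; Ravi is clear from here.
Sana starts after Hannah ends; Hannah is clear from here.
Rohan starts exactly when Sana ends (back-to-back, no overlap); Sana is clear from here.
Amara starts before Rohan ends → Rohan and Amara overlap.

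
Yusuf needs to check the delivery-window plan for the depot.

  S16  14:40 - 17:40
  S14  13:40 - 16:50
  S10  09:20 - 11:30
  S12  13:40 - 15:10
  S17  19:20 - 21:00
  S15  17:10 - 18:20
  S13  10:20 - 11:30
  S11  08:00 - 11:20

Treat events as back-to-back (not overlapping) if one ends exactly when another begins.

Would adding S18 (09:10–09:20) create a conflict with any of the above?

Yes — it overlaps S11

S11: starts 08:00 before S18 ends 09:20, and ends 11:20 after S18 starts 09:10 → overlap.
S10: starts 09:20 at or after S18 ends 09:20 → clear.
S13: starts 10:20 at or after S18 ends 09:20 → clear.
S12: starts 13:40 at or after S18 ends 09:20 → clear.
S14: starts 13:40 at or after S18 ends 09:20 → clear.
S16: starts 14:40 at or after S18 ends 09:20 → clear.
S15: starts 17:10 at or after S18 ends 09:20 → clear.
S17: starts 19:20 at or after S18 ends 09:20 → clear.
S18 overlaps S11.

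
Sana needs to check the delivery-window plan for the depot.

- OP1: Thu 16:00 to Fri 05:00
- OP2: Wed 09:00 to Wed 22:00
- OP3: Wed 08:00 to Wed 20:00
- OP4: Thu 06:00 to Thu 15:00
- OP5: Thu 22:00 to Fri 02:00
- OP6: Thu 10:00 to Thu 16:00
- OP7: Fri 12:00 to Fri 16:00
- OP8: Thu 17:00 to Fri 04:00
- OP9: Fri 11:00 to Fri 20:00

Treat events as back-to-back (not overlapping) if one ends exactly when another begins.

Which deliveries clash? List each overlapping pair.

OP1 & OP5, OP1 & OP8, OP2 & OP3, OP4 & OP6, OP5 & OP8, OP7 & OP9

Two intervals overlap when each starts before the other ends.
Sorted by start: OP3, OP2, OP4, OP6, OP1, OP8, OP5, OP9, OP7.
OP2 starts before OP3 ends → OP3 and OP2 overlap.
OP4 starts after OP3 ends; OP3 is clear from here.
OP4 starts after OP2 ends; OP2 is clear from here.
OP6 starts before OP4 ends → OP4 and OP6 overlap.
OP1 starts after OP4 ends; OP4 is clear from here.
OP1 starts exactly when OP6 ends (back-to-back, no overlap); OP6 is clear from here.
OP8 starts before OP1 ends → OP1 and OP8 overlap.
OP5 starts before OP1 ends → OP1 and OP5 overlap.
OP9 starts after OP1 ends; OP1 is clear from here.
OP5 starts before OP8 ends → OP8 and OP5 overlap.
OP9 starts after OP8 ends; OP8 is clear from here.
OP9 starts after OP5 ends; OP5 is clear from here.
OP7 starts before OP9 ends → OP9 and OP7 overlap.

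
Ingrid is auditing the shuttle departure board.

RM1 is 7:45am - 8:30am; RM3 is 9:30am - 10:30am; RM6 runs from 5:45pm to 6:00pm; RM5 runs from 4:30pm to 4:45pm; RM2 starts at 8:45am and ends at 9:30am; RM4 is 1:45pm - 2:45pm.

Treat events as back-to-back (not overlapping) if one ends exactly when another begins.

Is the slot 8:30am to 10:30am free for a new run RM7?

RM1: ends 8:30am at or before RM7 starts 8:30am → clear.
RM2: starts 8:45am before RM7 ends 10:30am, and ends 9:30am after RM7 starts 8:30am → overlap.
RM3: starts 9:30am before RM7 ends 10:30am, and ends 10:30am after RM7 starts 8:30am → overlap.
RM4: starts 1:45pm at or after RM7 ends 10:30am → clear.
RM5: starts 4:30pm at or after RM7 ends 10:30am → clear.
RM6: starts 5:45pm at or after RM7 ends 10:30am → clear.
RM7 overlaps RM2, RM3.

No — it overlaps RM2, RM3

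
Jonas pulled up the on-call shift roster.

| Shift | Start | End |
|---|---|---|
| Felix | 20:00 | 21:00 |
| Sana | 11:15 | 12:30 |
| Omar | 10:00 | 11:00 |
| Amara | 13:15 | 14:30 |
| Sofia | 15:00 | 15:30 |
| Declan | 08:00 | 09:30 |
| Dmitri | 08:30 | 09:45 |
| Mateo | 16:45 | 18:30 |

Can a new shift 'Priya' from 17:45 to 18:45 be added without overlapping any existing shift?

Declan: ends 09:30 at or before Priya starts 17:45 → clear.
Dmitri: ends 09:45 at or before Priya starts 17:45 → clear.
Omar: ends 11:00 at or before Priya starts 17:45 → clear.
Sana: ends 12:30 at or before Priya starts 17:45 → clear.
Amara: ends 14:30 at or before Priya starts 17:45 → clear.
Sofia: ends 15:30 at or before Priya starts 17:45 → clear.
Mateo: starts 16:45 before Priya ends 18:45, and ends 18:30 after Priya starts 17:45 → overlap.
Felix: starts 20:00 at or after Priya ends 18:45 → clear.
Priya overlaps Mateo.

No — it overlaps Mateo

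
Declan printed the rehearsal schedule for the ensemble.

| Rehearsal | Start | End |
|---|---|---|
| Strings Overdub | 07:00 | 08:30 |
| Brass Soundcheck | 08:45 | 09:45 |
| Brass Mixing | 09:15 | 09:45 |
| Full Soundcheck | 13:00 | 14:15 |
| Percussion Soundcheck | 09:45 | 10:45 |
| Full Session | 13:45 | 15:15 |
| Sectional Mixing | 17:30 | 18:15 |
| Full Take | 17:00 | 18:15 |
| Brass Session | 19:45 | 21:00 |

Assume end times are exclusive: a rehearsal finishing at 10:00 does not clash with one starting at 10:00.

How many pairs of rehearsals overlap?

3

Sorted by start: Strings Overdub, Brass Soundcheck, Brass Mixing, Percussion Soundcheck, Full Soundcheck, Full Session, Full Take, Sectional Mixing, Brass Session.
Brass Soundcheck starts after Strings Overdub ends — done with Strings Overdub.
Brass Mixing starts before Brass Soundcheck ends → Brass Soundcheck and Brass Mixing overlap.
Percussion Soundcheck starts exactly when Brass Soundcheck ends (back-to-back, no overlap) — done with Brass Soundcheck.
Percussion Soundcheck starts exactly when Brass Mixing ends (back-to-back, no overlap) — done with Brass Mixing.
Full Soundcheck starts after Percussion Soundcheck ends — done with Percussion Soundcheck.
Full Session starts before Full Soundcheck ends → Full Soundcheck and Full Session overlap.
Full Take starts after Full Soundcheck ends — done with Full Soundcheck.
Full Take starts after Full Session ends — done with Full Session.
Sectional Mixing starts before Full Take ends → Full Take and Sectional Mixing overlap.
Brass Session starts after Full Take ends.
Brass Session starts after Sectional Mixing ends.
Overlapping pairs: Brass Mixing & Brass Soundcheck, Full Session & Full Soundcheck, Full Take & Sectional Mixing — 3 in total.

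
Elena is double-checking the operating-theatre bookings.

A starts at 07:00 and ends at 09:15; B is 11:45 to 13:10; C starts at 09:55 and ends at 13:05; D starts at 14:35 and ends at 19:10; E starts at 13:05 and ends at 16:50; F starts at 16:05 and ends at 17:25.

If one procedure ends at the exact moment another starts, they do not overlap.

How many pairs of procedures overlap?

Sorted by start: A, C, B, E, D, F.
C starts after A ends — done with A.
B starts before C ends → C and B overlap.
E starts exactly when C ends (back-to-back, no overlap) — done with C.
E starts before B ends → B and E overlap.
D starts after B ends — done with B.
D starts before E ends → E and D overlap.
F starts before E ends → E and F overlap.
F starts before D ends → D and F overlap.
Overlapping pairs: B & C, B & E, D & E, D & F, E & F — 5 in total.

5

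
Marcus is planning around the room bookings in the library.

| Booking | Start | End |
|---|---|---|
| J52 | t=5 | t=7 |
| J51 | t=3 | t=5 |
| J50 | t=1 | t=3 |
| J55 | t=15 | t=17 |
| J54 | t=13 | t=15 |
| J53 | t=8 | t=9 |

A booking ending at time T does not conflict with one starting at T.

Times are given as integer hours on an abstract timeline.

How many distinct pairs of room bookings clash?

0

Sorted by start: J50, J51, J52, J53, J54, J55.
J51 starts exactly when J50 ends (back-to-back, no overlap), so J50 has no further overlaps.
J52 starts exactly when J51 ends (back-to-back, no overlap), so J51 has no further overlaps.
J53 starts after J52 ends, so J52 has no further overlaps.
J54 starts after J53 ends, so J53 has no further overlaps.
J55 starts exactly when J54 ends (back-to-back, no overlap).
No pair overlaps.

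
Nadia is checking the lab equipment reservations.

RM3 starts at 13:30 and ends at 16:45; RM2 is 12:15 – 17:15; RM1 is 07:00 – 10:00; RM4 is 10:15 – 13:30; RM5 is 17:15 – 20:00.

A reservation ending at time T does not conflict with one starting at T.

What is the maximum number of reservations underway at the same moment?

2

Walk through starts and ends in time order (an end at T is processed before a start at T):
07:00 start RM1 → 1
10:00 end RM1 → 0
10:15 start RM4 → 1
12:15 start RM2 → 2
13:30 end RM4 → 1
13:30 start RM3 → 2
16:45 end RM3 → 1
17:15 end RM2 → 0
17:15 start RM5 → 1
20:00 end RM5 → 0
Peak is 2, at 12:15 (RM2, RM4).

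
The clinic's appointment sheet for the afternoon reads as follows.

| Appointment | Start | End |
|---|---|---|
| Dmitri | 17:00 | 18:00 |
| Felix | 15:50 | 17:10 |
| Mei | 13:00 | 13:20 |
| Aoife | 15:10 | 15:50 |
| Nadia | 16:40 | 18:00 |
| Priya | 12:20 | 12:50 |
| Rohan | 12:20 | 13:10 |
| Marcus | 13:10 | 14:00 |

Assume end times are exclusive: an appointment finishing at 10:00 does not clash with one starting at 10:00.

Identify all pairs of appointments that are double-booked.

Dmitri & Felix, Dmitri & Nadia, Felix & Nadia, Marcus & Mei, Mei & Rohan, Priya & Rohan

Sorted by start: Rohan, Priya, Mei, Marcus, Aoife, Felix, Nadia, Dmitri.
Priya starts before Rohan ends → Rohan and Priya overlap.
Mei starts before Rohan ends → Rohan and Mei overlap.
Marcus starts exactly when Rohan ends (back-to-back, no overlap), so nothing later overlaps Rohan either.
Mei starts after Priya ends, so nothing later overlaps Priya either.
Marcus starts before Mei ends → Mei and Marcus overlap.
Aoife starts after Mei ends, so nothing later overlaps Mei either.
Aoife starts after Marcus ends, so nothing later overlaps Marcus either.
Felix starts exactly when Aoife ends (back-to-back, no overlap), so nothing later overlaps Aoife either.
Nadia starts before Felix ends → Felix and Nadia overlap.
Dmitri starts before Felix ends → Felix and Dmitri overlap.
Dmitri starts before Nadia ends → Nadia and Dmitri overlap.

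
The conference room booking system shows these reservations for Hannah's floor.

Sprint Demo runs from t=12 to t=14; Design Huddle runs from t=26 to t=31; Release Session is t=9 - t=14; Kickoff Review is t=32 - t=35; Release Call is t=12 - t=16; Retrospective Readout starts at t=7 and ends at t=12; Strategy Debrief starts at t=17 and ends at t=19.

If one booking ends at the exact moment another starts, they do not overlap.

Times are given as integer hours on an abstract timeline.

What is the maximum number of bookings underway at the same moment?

3

Sweep the timeline, counting +1 at each start and −1 at each end (ends before starts at a tie):
t=7 start Retrospective Readout → 1
t=9 start Release Session → 2
t=12 end Retrospective Readout → 1
t=12 start Release Call → 2
t=12 start Sprint Demo → 3
t=14 end Release Session → 2
t=14 end Sprint Demo → 1
t=16 end Release Call → 0
t=17 start Strategy Debrief → 1
t=19 end Strategy Debrief → 0
t=26 start Design Huddle → 1
t=31 end Design Huddle → 0
t=32 start Kickoff Review → 1
t=35 end Kickoff Review → 0
Peak is 3, at t=12 (Release Call, Release Session, Sprint Demo).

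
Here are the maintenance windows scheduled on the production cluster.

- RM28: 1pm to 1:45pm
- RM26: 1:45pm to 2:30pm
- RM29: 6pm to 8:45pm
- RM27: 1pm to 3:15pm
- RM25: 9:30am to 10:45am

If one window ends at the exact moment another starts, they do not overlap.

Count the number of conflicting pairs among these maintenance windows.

2

Two intervals overlap when each starts before the other ends.
Sorted by start: RM25, RM27, RM28, RM26, RM29.
RM27 starts after RM25 ends, so RM25 has no further overlaps.
RM28 starts before RM27 ends → RM27 and RM28 overlap.
RM26 starts before RM27 ends → RM27 and RM26 overlap.
RM29 starts after RM27 ends.
RM26 starts exactly when RM28 ends (back-to-back, no overlap), so RM28 has no further overlaps.
RM29 starts after RM26 ends.
Overlapping pairs: RM26 & RM27, RM27 & RM28 — 2 in total.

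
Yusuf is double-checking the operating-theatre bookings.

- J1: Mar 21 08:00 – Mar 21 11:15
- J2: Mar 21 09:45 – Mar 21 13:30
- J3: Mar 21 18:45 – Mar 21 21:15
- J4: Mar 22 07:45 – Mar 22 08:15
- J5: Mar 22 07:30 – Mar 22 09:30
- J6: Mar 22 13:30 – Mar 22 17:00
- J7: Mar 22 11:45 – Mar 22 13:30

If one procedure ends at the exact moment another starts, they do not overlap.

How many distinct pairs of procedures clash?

2

Sorted by start: J1, J2, J3, J5, J4, J7, J6.
J2 starts before J1 ends → J1 and J2 overlap.
J3 starts after J1 ends; J1 is clear from here.
J3 starts after J2 ends; J2 is clear from here.
J5 starts after J3 ends; J3 is clear from here.
J4 starts before J5 ends → J5 and J4 overlap.
J7 starts after J5 ends; J5 is clear from here.
J7 starts after J4 ends; J4 is clear from here.
J6 starts exactly when J7 ends (back-to-back, no overlap).
Overlapping pairs: J1 & J2, J4 & J5 — 2 in total.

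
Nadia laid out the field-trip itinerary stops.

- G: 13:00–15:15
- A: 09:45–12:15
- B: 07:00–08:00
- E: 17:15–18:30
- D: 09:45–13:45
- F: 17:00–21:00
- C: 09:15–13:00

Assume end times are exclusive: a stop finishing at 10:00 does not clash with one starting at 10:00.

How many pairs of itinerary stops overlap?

Sorted by start: B, C, A, D, G, F, E.
C starts after B ends; B is clear from here.
A starts before C ends → C and A overlap.
D starts before C ends → C and D overlap.
G starts exactly when C ends (back-to-back, no overlap); C is clear from here.
D starts before A ends → A and D overlap.
G starts after A ends; A is clear from here.
G starts before D ends → D and G overlap.
F starts after D ends; D is clear from here.
F starts after G ends; G is clear from here.
E starts before F ends → F and E overlap.
Overlapping pairs: A & C, A & D, C & D, D & G, E & F — 5 in total.

5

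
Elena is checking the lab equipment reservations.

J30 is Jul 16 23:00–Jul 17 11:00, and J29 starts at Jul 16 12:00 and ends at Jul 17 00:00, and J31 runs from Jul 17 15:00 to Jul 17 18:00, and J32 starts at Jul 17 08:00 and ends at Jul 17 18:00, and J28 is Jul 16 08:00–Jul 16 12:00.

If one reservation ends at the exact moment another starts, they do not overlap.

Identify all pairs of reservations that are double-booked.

Sorted by start: J28, J29, J30, J32, J31.
J29 starts exactly when J28 ends (back-to-back, no overlap), so nothing later overlaps J28 either.
J30 starts before J29 ends → J29 and J30 overlap.
J32 starts after J29 ends, so nothing later overlaps J29 either.
J32 starts before J30 ends → J30 and J32 overlap.
J31 starts after J30 ends.
J31 starts before J32 ends → J32 and J31 overlap.

J29 & J30, J30 & J32, J31 & J32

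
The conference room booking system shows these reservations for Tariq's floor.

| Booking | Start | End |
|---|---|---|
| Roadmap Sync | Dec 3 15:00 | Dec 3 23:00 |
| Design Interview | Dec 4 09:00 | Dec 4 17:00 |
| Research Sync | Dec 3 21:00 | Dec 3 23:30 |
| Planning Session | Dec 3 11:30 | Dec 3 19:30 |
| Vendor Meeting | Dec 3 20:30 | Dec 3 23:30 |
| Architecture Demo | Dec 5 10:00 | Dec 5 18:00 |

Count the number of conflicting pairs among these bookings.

Check each pair: they overlap iff neither finishes before the other starts.
Sorted by start: Planning Session, Roadmap Sync, Vendor Meeting, Research Sync, Design Interview, Architecture Demo.
Roadmap Sync starts before Planning Session ends → Planning Session and Roadmap Sync overlap.
Vendor Meeting starts after Planning Session ends, so nothing later overlaps Planning Session either.
Vendor Meeting starts before Roadmap Sync ends → Roadmap Sync and Vendor Meeting overlap.
Research Sync starts before Roadmap Sync ends → Roadmap Sync and Research Sync overlap.
Design Interview starts after Roadmap Sync ends, so nothing later overlaps Roadmap Sync either.
Research Sync starts before Vendor Meeting ends → Vendor Meeting and Research Sync overlap.
Design Interview starts after Vendor Meeting ends, so nothing later overlaps Vendor Meeting either.
Design Interview starts after Research Sync ends, so nothing later overlaps Research Sync either.
Architecture Demo starts after Design Interview ends.
Overlapping pairs: Planning Session & Roadmap Sync, Research Sync & Roadmap Sync, Research Sync & Vendor Meeting, Roadmap Sync & Vendor Meeting — 4 in total.

4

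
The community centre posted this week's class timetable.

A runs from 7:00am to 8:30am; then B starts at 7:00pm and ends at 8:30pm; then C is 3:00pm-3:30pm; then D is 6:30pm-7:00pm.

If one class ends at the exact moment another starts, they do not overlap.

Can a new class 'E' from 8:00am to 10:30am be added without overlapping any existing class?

No — it overlaps A

A: starts 7:00am before E ends 10:30am, and ends 8:30am after E starts 8:00am → overlap.
C: starts 3:00pm at or after E ends 10:30am → clear.
D: starts 6:30pm at or after E ends 10:30am → clear.
B: starts 7:00pm at or after E ends 10:30am → clear.
E overlaps A.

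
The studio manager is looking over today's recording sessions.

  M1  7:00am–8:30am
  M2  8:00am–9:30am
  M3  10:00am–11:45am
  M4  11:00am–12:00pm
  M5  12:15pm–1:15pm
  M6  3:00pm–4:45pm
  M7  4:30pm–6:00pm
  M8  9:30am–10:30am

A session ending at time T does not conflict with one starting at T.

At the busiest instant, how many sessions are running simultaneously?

2

Sweep the timeline, counting +1 at each start and −1 at each end (ends before starts at a tie):
7:00am start M1 → 1
8:00am start M2 → 2
8:30am end M1 → 1
9:30am end M2 → 0
9:30am start M8 → 1
10:00am start M3 → 2
10:30am end M8 → 1
11:00am start M4 → 2
11:45am end M3 → 1
12:00pm end M4 → 0
12:15pm start M5 → 1
1:15pm end M5 → 0
3:00pm start M6 → 1
4:30pm start M7 → 2
4:45pm end M6 → 1
6:00pm end M7 → 0
Peak is 2, at 8:00am (M1, M2).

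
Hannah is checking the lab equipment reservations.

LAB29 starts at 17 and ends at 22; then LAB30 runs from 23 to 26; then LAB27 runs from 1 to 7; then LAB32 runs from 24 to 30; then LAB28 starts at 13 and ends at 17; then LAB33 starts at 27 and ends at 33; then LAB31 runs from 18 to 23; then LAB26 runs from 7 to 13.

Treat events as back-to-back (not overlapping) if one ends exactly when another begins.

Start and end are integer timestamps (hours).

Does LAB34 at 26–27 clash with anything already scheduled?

LAB27: ends 7 at or before LAB34 starts 26 → clear.
LAB26: ends 13 at or before LAB34 starts 26 → clear.
LAB28: ends 17 at or before LAB34 starts 26 → clear.
LAB29: ends 22 at or before LAB34 starts 26 → clear.
LAB31: ends 23 at or before LAB34 starts 26 → clear.
LAB30: ends 26 at or before LAB34 starts 26 → clear.
LAB32: starts 24 before LAB34 ends 27, and ends 30 after LAB34 starts 26 → overlap.
LAB33: starts 27 at or after LAB34 ends 27 → clear.
LAB34 overlaps LAB32.

Yes — it overlaps LAB32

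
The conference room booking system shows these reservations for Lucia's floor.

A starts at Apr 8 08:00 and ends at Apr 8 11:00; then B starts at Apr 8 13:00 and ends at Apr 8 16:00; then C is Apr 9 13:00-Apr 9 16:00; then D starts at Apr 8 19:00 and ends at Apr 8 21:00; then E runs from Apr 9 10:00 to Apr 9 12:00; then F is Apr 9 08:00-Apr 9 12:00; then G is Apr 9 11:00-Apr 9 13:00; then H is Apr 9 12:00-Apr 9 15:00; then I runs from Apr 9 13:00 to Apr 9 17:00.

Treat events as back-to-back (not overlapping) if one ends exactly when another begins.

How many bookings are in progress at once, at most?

3

Sort all start/end points and keep a running count:
Apr 8 08:00 start A → 1
Apr 8 11:00 end A → 0
Apr 8 13:00 start B → 1
Apr 8 16:00 end B → 0
Apr 8 19:00 start D → 1
Apr 8 21:00 end D → 0
Apr 9 08:00 start F → 1
Apr 9 10:00 start E → 2
Apr 9 11:00 start G → 3
Apr 9 12:00 end E → 2
Apr 9 12:00 end F → 1
Apr 9 12:00 start H → 2
Apr 9 13:00 end G → 1
Apr 9 13:00 start C → 2
Apr 9 13:00 start I → 3
Apr 9 15:00 end H → 2
Apr 9 16:00 end C → 1
Apr 9 17:00 end I → 0
Peak is 3, at Apr 9 11:00 (E, F, G).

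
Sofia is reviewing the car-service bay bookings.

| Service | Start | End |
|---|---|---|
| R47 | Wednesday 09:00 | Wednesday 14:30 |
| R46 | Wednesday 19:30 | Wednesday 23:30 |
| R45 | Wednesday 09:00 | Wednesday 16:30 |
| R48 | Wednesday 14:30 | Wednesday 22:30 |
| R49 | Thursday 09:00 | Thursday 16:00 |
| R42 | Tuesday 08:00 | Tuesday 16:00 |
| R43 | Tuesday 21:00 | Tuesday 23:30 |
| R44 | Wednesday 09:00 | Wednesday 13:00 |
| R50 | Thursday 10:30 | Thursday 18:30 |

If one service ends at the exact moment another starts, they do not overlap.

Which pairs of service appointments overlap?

R44 & R45, R44 & R47, R45 & R47, R45 & R48, R46 & R48, R49 & R50

Sorted by start: R42, R43, R44, R45, R47, R48, R46, R49, R50.
R43 starts after R42 ends, so R42 has no further overlaps.
R44 starts after R43 ends, so R43 has no further overlaps.
R45 starts before R44 ends → R44 and R45 overlap.
R47 starts before R44 ends → R44 and R47 overlap.
R48 starts after R44 ends, so R44 has no further overlaps.
R47 starts before R45 ends → R45 and R47 overlap.
R48 starts before R45 ends → R45 and R48 overlap.
R46 starts after R45 ends, so R45 has no further overlaps.
R48 starts exactly when R47 ends (back-to-back, no overlap), so R47 has no further overlaps.
R46 starts before R48 ends → R48 and R46 overlap.
R49 starts after R48 ends, so R48 has no further overlaps.
R49 starts after R46 ends, so R46 has no further overlaps.
R50 starts before R49 ends → R49 and R50 overlap.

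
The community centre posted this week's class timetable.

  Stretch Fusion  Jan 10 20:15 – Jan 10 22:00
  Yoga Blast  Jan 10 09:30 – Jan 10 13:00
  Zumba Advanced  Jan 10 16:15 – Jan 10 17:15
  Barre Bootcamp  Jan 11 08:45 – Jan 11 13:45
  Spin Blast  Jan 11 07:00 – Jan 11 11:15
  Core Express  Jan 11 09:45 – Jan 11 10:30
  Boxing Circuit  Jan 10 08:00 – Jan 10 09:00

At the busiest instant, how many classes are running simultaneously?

3

Walk through starts and ends in time order (an end at T is processed before a start at T):
Jan 10 08:00 start Boxing Circuit → 1
Jan 10 09:00 end Boxing Circuit → 0
Jan 10 09:30 start Yoga Blast → 1
Jan 10 13:00 end Yoga Blast → 0
Jan 10 16:15 start Zumba Advanced → 1
Jan 10 17:15 end Zumba Advanced → 0
Jan 10 20:15 start Stretch Fusion → 1
Jan 10 22:00 end Stretch Fusion → 0
Jan 11 07:00 start Spin Blast → 1
Jan 11 08:45 start Barre Bootcamp → 2
Jan 11 09:45 start Core Express → 3
Jan 11 10:30 end Core Express → 2
Jan 11 11:15 end Spin Blast → 1
Jan 11 13:45 end Barre Bootcamp → 0
Peak is 3, at Jan 11 09:45 (Barre Bootcamp, Core Express, Spin Blast).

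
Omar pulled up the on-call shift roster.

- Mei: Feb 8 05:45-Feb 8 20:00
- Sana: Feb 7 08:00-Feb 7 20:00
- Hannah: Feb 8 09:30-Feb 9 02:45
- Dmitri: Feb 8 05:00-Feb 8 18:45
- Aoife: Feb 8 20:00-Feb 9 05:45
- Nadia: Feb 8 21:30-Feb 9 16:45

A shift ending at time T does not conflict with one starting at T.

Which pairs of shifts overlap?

Check each pair: they overlap iff neither finishes before the other starts.
Sorted by start: Sana, Dmitri, Mei, Hannah, Aoife, Nadia.
Dmitri starts after Sana ends — done with Sana.
Mei starts before Dmitri ends → Dmitri and Mei overlap.
Hannah starts before Dmitri ends → Dmitri and Hannah overlap.
Aoife starts after Dmitri ends — done with Dmitri.
Hannah starts before Mei ends → Mei and Hannah overlap.
Aoife starts exactly when Mei ends (back-to-back, no overlap) — done with Mei.
Aoife starts before Hannah ends → Hannah and Aoife overlap.
Nadia starts before Hannah ends → Hannah and Nadia overlap.
Nadia starts before Aoife ends → Aoife and Nadia overlap.

Aoife & Hannah, Aoife & Nadia, Dmitri & Hannah, Dmitri & Mei, Hannah & Mei, Hannah & Nadia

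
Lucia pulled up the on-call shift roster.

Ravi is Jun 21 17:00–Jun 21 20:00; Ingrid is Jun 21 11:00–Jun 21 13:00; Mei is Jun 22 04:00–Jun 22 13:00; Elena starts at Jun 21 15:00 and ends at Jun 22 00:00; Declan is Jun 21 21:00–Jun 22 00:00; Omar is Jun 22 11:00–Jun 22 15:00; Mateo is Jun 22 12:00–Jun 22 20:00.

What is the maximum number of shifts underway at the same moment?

3

Sweep the timeline, counting +1 at each start and −1 at each end (ends before starts at a tie):
Jun 21 11:00 start Ingrid → 1
Jun 21 13:00 end Ingrid → 0
Jun 21 15:00 start Elena → 1
Jun 21 17:00 start Ravi → 2
Jun 21 20:00 end Ravi → 1
Jun 21 21:00 start Declan → 2
Jun 22 00:00 end Declan → 1
Jun 22 00:00 end Elena → 0
Jun 22 04:00 start Mei → 1
Jun 22 11:00 start Omar → 2
Jun 22 12:00 start Mateo → 3
Jun 22 13:00 end Mei → 2
Jun 22 15:00 end Omar → 1
Jun 22 20:00 end Mateo → 0
Peak is 3, at Jun 22 12:00 (Mateo, Mei, Omar).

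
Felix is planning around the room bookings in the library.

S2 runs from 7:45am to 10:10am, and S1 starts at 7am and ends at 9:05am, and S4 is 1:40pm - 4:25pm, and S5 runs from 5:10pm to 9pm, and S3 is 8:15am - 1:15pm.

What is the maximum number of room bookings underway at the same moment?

Sweep the timeline, counting +1 at each start and −1 at each end (ends before starts at a tie):
7am start S1 → 1
7:45am start S2 → 2
8:15am start S3 → 3
9:05am end S1 → 2
10:10am end S2 → 1
1:15pm end S3 → 0
1:40pm start S4 → 1
4:25pm end S4 → 0
5:10pm start S5 → 1
9pm end S5 → 0
Peak is 3, at 8:15am (S1, S2, S3).

3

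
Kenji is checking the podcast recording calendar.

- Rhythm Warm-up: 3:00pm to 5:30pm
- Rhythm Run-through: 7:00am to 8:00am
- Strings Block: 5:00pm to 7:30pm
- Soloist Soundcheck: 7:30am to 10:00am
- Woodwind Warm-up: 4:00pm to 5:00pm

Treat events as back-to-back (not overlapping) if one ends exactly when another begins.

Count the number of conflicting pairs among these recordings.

3

Sorted by start: Rhythm Run-through, Soloist Soundcheck, Rhythm Warm-up, Woodwind Warm-up, Strings Block.
Soloist Soundcheck starts before Rhythm Run-through ends → Rhythm Run-through and Soloist Soundcheck overlap.
Rhythm Warm-up starts after Rhythm Run-through ends, so nothing later overlaps Rhythm Run-through either.
Rhythm Warm-up starts after Soloist Soundcheck ends, so nothing later overlaps Soloist Soundcheck either.
Woodwind Warm-up starts before Rhythm Warm-up ends → Rhythm Warm-up and Woodwind Warm-up overlap.
Strings Block starts before Rhythm Warm-up ends → Rhythm Warm-up and Strings Block overlap.
Strings Block starts exactly when Woodwind Warm-up ends (back-to-back, no overlap).
Overlapping pairs: Rhythm Run-through & Soloist Soundcheck, Rhythm Warm-up & Strings Block, Rhythm Warm-up & Woodwind Warm-up — 3 in total.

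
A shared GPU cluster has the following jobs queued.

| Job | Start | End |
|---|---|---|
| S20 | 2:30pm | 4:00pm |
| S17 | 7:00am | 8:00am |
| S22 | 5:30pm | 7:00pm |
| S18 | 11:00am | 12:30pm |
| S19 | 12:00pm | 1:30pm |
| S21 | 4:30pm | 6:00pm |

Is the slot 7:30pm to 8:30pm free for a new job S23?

S17: ends 8:00am at or before S23 starts 7:30pm → clear.
S18: ends 12:30pm at or before S23 starts 7:30pm → clear.
S19: ends 1:30pm at or before S23 starts 7:30pm → clear.
S20: ends 4:00pm at or before S23 starts 7:30pm → clear.
S21: ends 6:00pm at or before S23 starts 7:30pm → clear.
S22: ends 7:00pm at or before S23 starts 7:30pm → clear.

Yes — the slot is free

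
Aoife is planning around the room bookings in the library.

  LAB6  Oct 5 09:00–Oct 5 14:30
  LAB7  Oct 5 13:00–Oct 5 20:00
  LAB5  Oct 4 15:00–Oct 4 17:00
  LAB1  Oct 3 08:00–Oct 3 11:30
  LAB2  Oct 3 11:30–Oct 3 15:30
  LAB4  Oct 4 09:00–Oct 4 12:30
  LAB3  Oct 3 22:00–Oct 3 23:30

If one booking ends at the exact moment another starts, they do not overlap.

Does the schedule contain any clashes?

Yes

Check each pair: they overlap iff neither finishes before the other starts.
Sorted by start: LAB1, LAB2, LAB3, LAB4, LAB5, LAB6, LAB7.
LAB2 starts exactly when LAB1 ends (back-to-back, no overlap); LAB1 is clear from here.
LAB3 starts after LAB2 ends; LAB2 is clear from here.
LAB4 starts after LAB3 ends; LAB3 is clear from here.
LAB5 starts after LAB4 ends; LAB4 is clear from here.
LAB6 starts after LAB5 ends; LAB5 is clear from here.
LAB7 starts before LAB6 ends → LAB6 and LAB7 overlap.
That's a conflict, so the schedule is not conflict-free.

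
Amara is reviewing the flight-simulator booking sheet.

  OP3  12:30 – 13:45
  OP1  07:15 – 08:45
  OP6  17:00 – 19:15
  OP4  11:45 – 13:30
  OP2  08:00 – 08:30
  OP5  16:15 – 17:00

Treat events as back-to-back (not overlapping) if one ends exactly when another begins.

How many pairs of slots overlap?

Sorted by start: OP1, OP2, OP4, OP3, OP5, OP6.
OP2 starts before OP1 ends → OP1 and OP2 overlap.
OP4 starts after OP1 ends, so nothing later overlaps OP1 either.
OP4 starts after OP2 ends, so nothing later overlaps OP2 either.
OP3 starts before OP4 ends → OP4 and OP3 overlap.
OP5 starts after OP4 ends, so nothing later overlaps OP4 either.
OP5 starts after OP3 ends, so nothing later overlaps OP3 either.
OP6 starts exactly when OP5 ends (back-to-back, no overlap).
Overlapping pairs: OP1 & OP2, OP3 & OP4 — 2 in total.

2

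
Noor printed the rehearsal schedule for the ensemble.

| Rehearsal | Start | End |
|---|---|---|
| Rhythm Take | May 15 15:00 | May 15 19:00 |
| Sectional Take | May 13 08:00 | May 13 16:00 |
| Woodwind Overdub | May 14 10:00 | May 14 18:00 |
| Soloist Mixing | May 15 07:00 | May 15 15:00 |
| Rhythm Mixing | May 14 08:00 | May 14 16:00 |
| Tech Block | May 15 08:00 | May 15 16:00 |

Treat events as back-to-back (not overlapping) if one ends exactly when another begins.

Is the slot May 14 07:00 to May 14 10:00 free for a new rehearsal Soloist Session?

Sectional Take: ends May 13 16:00 at or before Soloist Session starts May 14 07:00 → clear.
Rhythm Mixing: starts May 14 08:00 before Soloist Session ends May 14 10:00, and ends May 14 16:00 after Soloist Session starts May 14 07:00 → overlap.
Woodwind Overdub: starts May 14 10:00 at or after Soloist Session ends May 14 10:00 → clear.
Soloist Mixing: starts May 15 07:00 at or after Soloist Session ends May 14 10:00 → clear.
Tech Block: starts May 15 08:00 at or after Soloist Session ends May 14 10:00 → clear.
Rhythm Take: starts May 15 15:00 at or after Soloist Session ends May 14 10:00 → clear.
Soloist Session overlaps Rhythm Mixing.

No — it overlaps Rhythm Mixing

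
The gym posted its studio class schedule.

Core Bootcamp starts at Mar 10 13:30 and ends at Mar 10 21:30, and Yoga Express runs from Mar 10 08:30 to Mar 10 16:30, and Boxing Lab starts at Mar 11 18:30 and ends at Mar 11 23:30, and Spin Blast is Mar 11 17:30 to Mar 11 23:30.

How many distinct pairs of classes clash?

Sorted by start: Yoga Express, Core Bootcamp, Spin Blast, Boxing Lab.
Core Bootcamp starts before Yoga Express ends → Yoga Express and Core Bootcamp overlap.
Spin Blast starts after Yoga Express ends; Yoga Express is clear from here.
Spin Blast starts after Core Bootcamp ends; Core Bootcamp is clear from here.
Boxing Lab starts before Spin Blast ends → Spin Blast and Boxing Lab overlap.
Overlapping pairs: Boxing Lab & Spin Blast, Core Bootcamp & Yoga Express — 2 in total.

2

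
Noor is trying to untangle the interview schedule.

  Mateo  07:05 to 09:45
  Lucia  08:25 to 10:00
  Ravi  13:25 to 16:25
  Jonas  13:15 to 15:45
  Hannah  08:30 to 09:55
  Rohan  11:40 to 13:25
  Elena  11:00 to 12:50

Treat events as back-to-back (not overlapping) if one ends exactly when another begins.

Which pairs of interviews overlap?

Elena & Rohan, Hannah & Lucia, Hannah & Mateo, Jonas & Ravi, Jonas & Rohan, Lucia & Mateo

Two intervals overlap when each starts before the other ends.
Sorted by start: Mateo, Lucia, Hannah, Elena, Rohan, Jonas, Ravi.
Lucia starts before Mateo ends → Mateo and Lucia overlap.
Hannah starts before Mateo ends → Mateo and Hannah overlap.
Elena starts after Mateo ends, so Mateo has no further overlaps.
Hannah starts before Lucia ends → Lucia and Hannah overlap.
Elena starts after Lucia ends, so Lucia has no further overlaps.
Elena starts after Hannah ends, so Hannah has no further overlaps.
Rohan starts before Elena ends → Elena and Rohan overlap.
Jonas starts after Elena ends, so Elena has no further overlaps.
Jonas starts before Rohan ends → Rohan and Jonas overlap.
Ravi starts exactly when Rohan ends (back-to-back, no overlap).
Ravi starts before Jonas ends → Jonas and Ravi overlap.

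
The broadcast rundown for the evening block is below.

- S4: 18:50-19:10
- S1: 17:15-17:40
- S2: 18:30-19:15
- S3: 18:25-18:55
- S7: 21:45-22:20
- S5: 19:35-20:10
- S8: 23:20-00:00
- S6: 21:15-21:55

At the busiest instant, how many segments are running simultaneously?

Sweep the timeline, counting +1 at each start and −1 at each end (ends before starts at a tie):
17:15 start S1 → 1
17:40 end S1 → 0
18:25 start S3 → 1
18:30 start S2 → 2
18:50 start S4 → 3
18:55 end S3 → 2
19:10 end S4 → 1
19:15 end S2 → 0
19:35 start S5 → 1
20:10 end S5 → 0
21:15 start S6 → 1
21:45 start S7 → 2
21:55 end S6 → 1
22:20 end S7 → 0
23:20 start S8 → 1
00:00 end S8 → 0
Peak is 3, at 18:50 (S2, S3, S4).

3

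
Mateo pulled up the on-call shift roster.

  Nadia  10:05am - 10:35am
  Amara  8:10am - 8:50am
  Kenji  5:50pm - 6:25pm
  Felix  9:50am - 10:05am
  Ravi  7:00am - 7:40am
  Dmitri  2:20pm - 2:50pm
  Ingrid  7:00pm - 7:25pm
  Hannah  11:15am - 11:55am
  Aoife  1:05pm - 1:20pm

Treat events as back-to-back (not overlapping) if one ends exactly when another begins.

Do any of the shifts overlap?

Check each pair: they overlap iff neither finishes before the other starts.
Sorted by start: Ravi, Amara, Felix, Nadia, Hannah, Aoife, Dmitri, Kenji, Ingrid.
Amara starts after Ravi ends — done with Ravi.
Felix starts after Amara ends — done with Amara.
Nadia starts exactly when Felix ends (back-to-back, no overlap) — done with Felix.
Hannah starts after Nadia ends — done with Nadia.
Aoife starts after Hannah ends — done with Hannah.
Dmitri starts after Aoife ends — done with Aoife.
Kenji starts after Dmitri ends — done with Dmitri.
Ingrid starts after Kenji ends.
Every pair is clear; the schedule has no overlaps.

No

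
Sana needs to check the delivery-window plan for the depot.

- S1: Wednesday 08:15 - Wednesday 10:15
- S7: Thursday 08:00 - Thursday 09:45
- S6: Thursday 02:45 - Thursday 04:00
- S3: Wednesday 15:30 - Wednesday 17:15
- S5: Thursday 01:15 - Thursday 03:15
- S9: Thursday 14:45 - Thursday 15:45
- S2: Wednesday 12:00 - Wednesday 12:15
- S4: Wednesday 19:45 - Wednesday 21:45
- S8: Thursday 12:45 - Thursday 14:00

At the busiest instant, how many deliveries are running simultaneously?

Sweep the timeline, counting +1 at each start and −1 at each end (ends before starts at a tie):
Wednesday 08:15 start S1 → 1
Wednesday 10:15 end S1 → 0
Wednesday 12:00 start S2 → 1
Wednesday 12:15 end S2 → 0
Wednesday 15:30 start S3 → 1
Wednesday 17:15 end S3 → 0
Wednesday 19:45 start S4 → 1
Wednesday 21:45 end S4 → 0
Thursday 01:15 start S5 → 1
Thursday 02:45 start S6 → 2
Thursday 03:15 end S5 → 1
Thursday 04:00 end S6 → 0
Thursday 08:00 start S7 → 1
Thursday 09:45 end S7 → 0
Thursday 12:45 start S8 → 1
Thursday 14:00 end S8 → 0
Thursday 14:45 start S9 → 1
Thursday 15:45 end S9 → 0
Peak is 2, at Thursday 02:45 (S5, S6).

2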